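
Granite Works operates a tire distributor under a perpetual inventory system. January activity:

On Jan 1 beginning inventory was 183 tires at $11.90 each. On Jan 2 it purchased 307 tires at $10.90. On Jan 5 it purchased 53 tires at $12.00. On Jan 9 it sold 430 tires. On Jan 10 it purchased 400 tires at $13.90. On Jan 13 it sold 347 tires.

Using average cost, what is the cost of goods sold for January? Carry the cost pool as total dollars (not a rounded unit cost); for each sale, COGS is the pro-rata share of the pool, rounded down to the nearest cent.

COGS = $9,506.04

After Jan 1: 183 on hand, pool $2,177.70 (≈ $11.9000 each)
After Jan 2: 490 on hand, pool $5,524.00 (≈ $11.2735 each)
After Jan 5: 543 on hand, pool $6,160.00 (≈ $11.3444 each)
Jan 9, sell 430: 430/543 × $6,160.00 → $4,878.08
After Jan 10: 513 on hand, pool $6,841.92 (≈ $13.3371 each)
Jan 13, sell 347: 347/513 × $6,841.92 → $4,627.96
Total COGS = $4,878.08 + $4,627.96 = $9,506.04
Ending inventory (cost pool remaining) = $2,213.96
Check: goods available $11,720.00 = COGS $9,506.04 + ending $2,213.96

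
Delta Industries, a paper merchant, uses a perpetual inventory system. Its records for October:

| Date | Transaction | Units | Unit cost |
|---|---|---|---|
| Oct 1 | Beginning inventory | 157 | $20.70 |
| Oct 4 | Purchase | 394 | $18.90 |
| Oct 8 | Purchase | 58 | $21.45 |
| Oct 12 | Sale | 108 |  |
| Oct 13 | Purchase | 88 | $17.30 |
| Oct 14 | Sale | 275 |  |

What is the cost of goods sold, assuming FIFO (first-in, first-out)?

Oct 12, 108 sold [FIFO — oldest first]: 108 @ $20.70 = $2,235.60
Oct 14, 275 sold [FIFO — oldest first]: 49 @ $20.70 + 226 @ $18.90 = $5,285.70
Total COGS = $2,235.60 + $5,285.70 = $7,521.30
Ending inventory: 168 @ $18.90 + 58 @ $21.45 + 88 @ $17.30 = $5,941.70

COGS = $7,521.30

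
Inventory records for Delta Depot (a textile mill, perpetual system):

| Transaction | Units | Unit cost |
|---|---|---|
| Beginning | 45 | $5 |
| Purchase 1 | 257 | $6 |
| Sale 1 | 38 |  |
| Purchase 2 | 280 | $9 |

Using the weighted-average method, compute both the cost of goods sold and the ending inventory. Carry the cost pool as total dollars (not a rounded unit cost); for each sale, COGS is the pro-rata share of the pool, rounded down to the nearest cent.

COGS = $222.33; ending inventory = $4,064.67

After Beginning: 45 on hand, pool $225.00 (≈ $5.0000 each)
After Purchase 1: 302 on hand, pool $1,767.00 (≈ $5.8510 each)
Sale 1, sell 38: 38/302 × $1,767.00 → $222.33
After Purchase 2: 544 on hand, pool $4,064.67 (≈ $7.4718 each)
Ending inventory (cost pool remaining) = $4,064.67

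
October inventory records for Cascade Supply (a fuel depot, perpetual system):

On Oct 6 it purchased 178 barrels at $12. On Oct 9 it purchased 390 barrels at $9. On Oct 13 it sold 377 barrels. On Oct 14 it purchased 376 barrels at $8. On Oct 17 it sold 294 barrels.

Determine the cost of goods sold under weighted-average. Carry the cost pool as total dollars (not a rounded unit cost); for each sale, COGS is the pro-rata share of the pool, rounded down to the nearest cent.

COGS = $6,291.57

After Oct 6: 178 on hand, pool $2,136.00 (≈ $12.0000 each)
After Oct 9: 568 on hand, pool $5,646.00 (≈ $9.9401 each)
Oct 13, sell 377: 377/568 × $5,646.00 → $3,747.43
After Oct 14: 567 on hand, pool $4,906.57 (≈ $8.6536 each)
Oct 17, sell 294: 294/567 × $4,906.57 → $2,544.14
Total COGS = $3,747.43 + $2,544.14 = $6,291.57
Ending inventory (cost pool remaining) = $2,362.43
Check: goods available $8,654.00 = COGS $6,291.57 + ending $2,362.43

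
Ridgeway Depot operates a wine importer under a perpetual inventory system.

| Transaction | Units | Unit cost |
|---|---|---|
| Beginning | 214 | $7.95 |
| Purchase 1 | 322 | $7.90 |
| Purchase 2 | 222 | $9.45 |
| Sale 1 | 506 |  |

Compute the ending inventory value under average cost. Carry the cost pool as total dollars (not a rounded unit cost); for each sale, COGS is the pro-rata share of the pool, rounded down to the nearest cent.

After Beginning: 214 on hand, pool $1,701.30 (≈ $7.9500 each)
After Purchase 1: 536 on hand, pool $4,245.10 (≈ $7.9200 each)
After Purchase 2: 758 on hand, pool $6,343.00 (≈ $8.3681 each)
Sale 1, sell 506: 506/758 × $6,343.00 → $4,234.24
Ending inventory (cost pool remaining) = $2,108.76
Check: goods available $6,343.00 = COGS $4,234.24 + ending $2,108.76

Ending inventory = $2,108.76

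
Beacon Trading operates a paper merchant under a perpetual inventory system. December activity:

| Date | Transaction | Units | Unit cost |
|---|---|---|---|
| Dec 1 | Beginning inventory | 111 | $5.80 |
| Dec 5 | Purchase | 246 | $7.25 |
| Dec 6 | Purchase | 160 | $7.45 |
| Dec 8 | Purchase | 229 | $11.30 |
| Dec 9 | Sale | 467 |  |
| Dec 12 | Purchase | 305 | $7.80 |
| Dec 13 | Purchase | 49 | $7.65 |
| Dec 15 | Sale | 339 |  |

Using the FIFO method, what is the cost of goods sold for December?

Dec 9, 467 sold [FIFO — oldest first]: 111 @ $5.80 + 246 @ $7.25 + 110 @ $7.45 = $3,246.80
Dec 15, 339 sold [FIFO — oldest first]: 50 @ $7.45 + 229 @ $11.30 + 60 @ $7.80 = $3,428.20
Total COGS = $3,246.80 + $3,428.20 = $6,675.00
Ending inventory: 245 @ $7.80 + 49 @ $7.65 = $2,285.85
Check: goods available $8,960.85 = COGS $6,675.00 + ending $2,285.85

COGS = $6,675.00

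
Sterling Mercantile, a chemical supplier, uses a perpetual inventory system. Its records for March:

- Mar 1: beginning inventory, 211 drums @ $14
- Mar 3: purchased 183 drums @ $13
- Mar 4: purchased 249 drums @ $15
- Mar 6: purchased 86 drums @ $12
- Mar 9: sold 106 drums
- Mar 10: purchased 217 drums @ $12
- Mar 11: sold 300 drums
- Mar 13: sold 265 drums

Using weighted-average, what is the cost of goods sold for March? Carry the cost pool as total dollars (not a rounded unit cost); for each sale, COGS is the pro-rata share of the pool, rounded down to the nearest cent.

After Mar 1: 211 on hand, pool $2,954.00 (≈ $14.0000 each)
After Mar 3: 394 on hand, pool $5,333.00 (≈ $13.5355 each)
After Mar 4: 643 on hand, pool $9,068.00 (≈ $14.1026 each)
After Mar 6: 729 on hand, pool $10,100.00 (≈ $13.8546 each)
Mar 9, sell 106: 106/729 × $10,100.00 → $1,468.58
After Mar 10: 840 on hand, pool $11,235.42 (≈ $13.3755 each)
Mar 11, sell 300: 300/840 × $11,235.42 → $4,012.65
Mar 13, sell 265: 265/540 × $7,222.77 → $3,544.50
Total COGS = $1,468.58 + $4,012.65 + $3,544.50 = $9,025.73
Ending inventory (cost pool remaining) = $3,678.27
Check: goods available $12,704.00 = COGS $9,025.73 + ending $3,678.27

COGS = $9,025.73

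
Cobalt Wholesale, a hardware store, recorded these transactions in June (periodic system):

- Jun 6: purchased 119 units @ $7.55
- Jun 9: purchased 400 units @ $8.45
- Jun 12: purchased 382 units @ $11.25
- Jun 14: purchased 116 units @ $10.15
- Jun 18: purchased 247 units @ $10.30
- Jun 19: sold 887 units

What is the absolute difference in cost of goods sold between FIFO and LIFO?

FIFO COGS: 119 @ $7.55 + 400 @ $8.45 + 368 @ $11.25 = $8,418.45
LIFO COGS: 247 @ $10.30 + 116 @ $10.15 + 382 @ $11.25 + 142 @ $8.45 = $9,218.90
Difference = |$8,418.45 − $9,218.90| = $800.45

$800.45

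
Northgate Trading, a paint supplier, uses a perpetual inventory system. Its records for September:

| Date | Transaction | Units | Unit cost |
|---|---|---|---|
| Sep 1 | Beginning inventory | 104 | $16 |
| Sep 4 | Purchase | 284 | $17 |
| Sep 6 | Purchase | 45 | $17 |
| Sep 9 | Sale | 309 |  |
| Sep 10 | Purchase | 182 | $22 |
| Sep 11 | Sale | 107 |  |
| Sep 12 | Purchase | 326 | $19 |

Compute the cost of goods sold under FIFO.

COGS = $6,968

Sep 9, 309 sold [FIFO — oldest first]: 104 @ $16 + 205 @ $17 = $5,149
Sep 11, 107 sold [FIFO — oldest first]: 79 @ $17 + 28 @ $17 = $1,819
Total COGS = $5,149 + $1,819 = $6,968
Ending inventory: 17 @ $17 + 182 @ $22 + 326 @ $19 = $10,487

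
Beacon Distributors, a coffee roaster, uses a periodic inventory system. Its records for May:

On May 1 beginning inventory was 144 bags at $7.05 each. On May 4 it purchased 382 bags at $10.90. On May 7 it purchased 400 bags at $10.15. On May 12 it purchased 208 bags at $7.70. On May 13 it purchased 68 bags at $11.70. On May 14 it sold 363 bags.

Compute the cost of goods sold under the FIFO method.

May 14, 363 sold [FIFO — oldest first]: 144 @ $7.05 + 219 @ $10.90 = $3,402.30
Ending inventory: 163 @ $10.90 + 400 @ $10.15 + 208 @ $7.70 + 68 @ $11.70 = $8,233.90
Check: goods available $11,636.20 = COGS $3,402.30 + ending $8,233.90

COGS = $3,402.30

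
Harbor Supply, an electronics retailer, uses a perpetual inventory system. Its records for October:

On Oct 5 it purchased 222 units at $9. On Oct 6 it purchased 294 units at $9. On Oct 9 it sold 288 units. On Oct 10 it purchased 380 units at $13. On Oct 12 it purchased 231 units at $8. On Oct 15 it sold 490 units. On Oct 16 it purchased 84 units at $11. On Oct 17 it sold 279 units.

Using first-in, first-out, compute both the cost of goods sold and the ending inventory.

Oct 9, 288 sold [FIFO — oldest first]: 222 @ $9 + 66 @ $9 = $2,592
Oct 15, 490 sold [FIFO — oldest first]: 228 @ $9 + 262 @ $13 = $5,458
Oct 17, 279 sold [FIFO — oldest first]: 118 @ $13 + 161 @ $8 = $2,822
Total COGS = $2,592 + $5,458 + $2,822 = $10,872
Ending inventory: 70 @ $8 + 84 @ $11 = $1,484
Check: goods available $12,356 = COGS $10,872 + ending $1,484

COGS = $10,872; ending inventory = $1,484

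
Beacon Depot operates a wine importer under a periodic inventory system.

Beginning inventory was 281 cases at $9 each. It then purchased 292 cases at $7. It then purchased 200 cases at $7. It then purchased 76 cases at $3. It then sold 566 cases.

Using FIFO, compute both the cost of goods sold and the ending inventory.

Sale 1 (566) [FIFO — oldest first]: 281 @ $9 + 285 @ $7 = $4,524
Ending inventory: 7 @ $7 + 200 @ $7 + 76 @ $3 = $1,677

COGS = $4,524; ending inventory = $1,677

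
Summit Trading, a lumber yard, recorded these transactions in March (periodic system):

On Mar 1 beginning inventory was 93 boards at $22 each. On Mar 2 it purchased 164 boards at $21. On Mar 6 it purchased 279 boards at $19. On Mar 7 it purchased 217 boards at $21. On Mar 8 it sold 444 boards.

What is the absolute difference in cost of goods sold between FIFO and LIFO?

$173

FIFO COGS: 93 @ $22 + 164 @ $21 + 187 @ $19 = $9,043
LIFO COGS: 217 @ $21 + 227 @ $19 = $8,870
Difference = |$9,043 − $8,870| = $173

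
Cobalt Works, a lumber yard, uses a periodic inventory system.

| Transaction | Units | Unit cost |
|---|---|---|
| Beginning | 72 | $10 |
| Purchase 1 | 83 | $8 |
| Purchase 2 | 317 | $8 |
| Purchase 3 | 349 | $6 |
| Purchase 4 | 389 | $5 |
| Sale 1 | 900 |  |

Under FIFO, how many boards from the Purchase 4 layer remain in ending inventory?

Sale 1 (900) [FIFO — oldest first]: 72 @ $10 + 83 @ $8 + 317 @ $8 + 349 @ $6 + 79 @ $5 = $6,409
Ending inventory: 310 @ $5 = $1,550
Check: goods available $7,959 = COGS $6,409 + ending $1,550

310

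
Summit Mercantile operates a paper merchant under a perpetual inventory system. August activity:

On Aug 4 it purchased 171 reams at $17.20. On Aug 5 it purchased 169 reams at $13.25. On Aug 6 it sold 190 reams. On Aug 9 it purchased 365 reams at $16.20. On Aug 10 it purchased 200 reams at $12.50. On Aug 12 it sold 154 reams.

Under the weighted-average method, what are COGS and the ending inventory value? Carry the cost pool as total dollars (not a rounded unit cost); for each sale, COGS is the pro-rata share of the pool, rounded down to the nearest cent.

After Aug 4: 171 on hand, pool $2,941.20 (≈ $17.2000 each)
After Aug 5: 340 on hand, pool $5,180.45 (≈ $15.2366 each)
Aug 6, sell 190: 190/340 × $5,180.45 → $2,894.95
After Aug 9: 515 on hand, pool $8,198.50 (≈ $15.9194 each)
After Aug 10: 715 on hand, pool $10,698.50 (≈ $14.9629 each)
Aug 12, sell 154: 154/715 × $10,698.50 → $2,304.29
Total COGS = $2,894.95 + $2,304.29 = $5,199.24
Ending inventory (cost pool remaining) = $8,394.21

COGS = $5,199.24; ending inventory = $8,394.21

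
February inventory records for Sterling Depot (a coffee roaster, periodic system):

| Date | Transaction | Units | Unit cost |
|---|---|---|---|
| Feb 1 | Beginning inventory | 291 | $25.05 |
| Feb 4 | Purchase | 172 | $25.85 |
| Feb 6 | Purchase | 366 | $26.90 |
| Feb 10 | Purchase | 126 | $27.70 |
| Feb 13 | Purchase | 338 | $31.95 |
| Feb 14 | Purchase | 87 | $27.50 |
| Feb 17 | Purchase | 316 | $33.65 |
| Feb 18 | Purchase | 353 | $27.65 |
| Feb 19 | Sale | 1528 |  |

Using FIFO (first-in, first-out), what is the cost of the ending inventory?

Feb 19, 1528 sold [FIFO — oldest first]: 291 @ $25.05 + 172 @ $25.85 + 366 @ $26.90 + 126 @ $27.70 + 338 @ $31.95 + 87 @ $27.50 + 148 @ $33.65 = $43,243.15
Ending inventory: 168 @ $33.65 + 353 @ $27.65 = $15,413.65

Ending inventory = $15,413.65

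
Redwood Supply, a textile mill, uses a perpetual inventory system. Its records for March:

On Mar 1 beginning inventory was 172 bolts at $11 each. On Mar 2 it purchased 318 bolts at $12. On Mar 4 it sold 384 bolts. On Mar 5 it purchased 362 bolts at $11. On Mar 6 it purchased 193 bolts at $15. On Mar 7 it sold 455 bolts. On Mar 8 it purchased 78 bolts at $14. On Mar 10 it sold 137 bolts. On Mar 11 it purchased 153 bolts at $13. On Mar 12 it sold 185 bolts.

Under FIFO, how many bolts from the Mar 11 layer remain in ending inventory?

115

Mar 4, 384 sold [FIFO — oldest first]: 172 @ $11 + 212 @ $12 = $4,436
Mar 7, 455 sold [FIFO — oldest first]: 106 @ $12 + 349 @ $11 = $5,111
Mar 10, 137 sold [FIFO — oldest first]: 13 @ $11 + 124 @ $15 = $2,003
Mar 12, 185 sold [FIFO — oldest first]: 69 @ $15 + 78 @ $14 + 38 @ $13 = $2,621
Total COGS = $4,436 + $5,111 + $2,003 + $2,621 = $14,171
Ending inventory: 115 @ $13 = $1,495
Check: goods available $15,666 = COGS $14,171 + ending $1,495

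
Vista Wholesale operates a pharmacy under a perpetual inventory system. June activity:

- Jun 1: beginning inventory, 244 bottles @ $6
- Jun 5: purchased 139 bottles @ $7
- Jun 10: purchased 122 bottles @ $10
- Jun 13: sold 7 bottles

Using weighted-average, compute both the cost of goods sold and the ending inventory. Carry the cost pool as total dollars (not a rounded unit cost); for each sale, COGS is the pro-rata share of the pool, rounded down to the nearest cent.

COGS = $50.69; ending inventory = $3,606.31

After Jun 1: 244 on hand, pool $1,464.00 (≈ $6.0000 each)
After Jun 5: 383 on hand, pool $2,437.00 (≈ $6.3629 each)
After Jun 10: 505 on hand, pool $3,657.00 (≈ $7.2416 each)
Jun 13, sell 7: 7/505 × $3,657.00 → $50.69
Ending inventory (cost pool remaining) = $3,606.31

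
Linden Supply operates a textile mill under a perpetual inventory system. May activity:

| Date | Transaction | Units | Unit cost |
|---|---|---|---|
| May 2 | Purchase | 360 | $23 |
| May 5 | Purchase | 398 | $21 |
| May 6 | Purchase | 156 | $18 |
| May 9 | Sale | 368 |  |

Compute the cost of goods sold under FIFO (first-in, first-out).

COGS = $8,448

May 9, 368 sold [FIFO — oldest first]: 360 @ $23 + 8 @ $21 = $8,448
Ending inventory: 390 @ $21 + 156 @ $18 = $10,998
Check: goods available $19,446 = COGS $8,448 + ending $10,998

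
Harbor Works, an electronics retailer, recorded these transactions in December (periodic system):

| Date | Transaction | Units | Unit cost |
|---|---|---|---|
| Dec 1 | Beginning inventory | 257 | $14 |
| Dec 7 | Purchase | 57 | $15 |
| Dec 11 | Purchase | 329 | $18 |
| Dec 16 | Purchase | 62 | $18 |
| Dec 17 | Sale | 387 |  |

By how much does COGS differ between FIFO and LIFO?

$1,199

FIFO COGS: 257 @ $14 + 57 @ $15 + 73 @ $18 = $5,767
LIFO COGS: 62 @ $18 + 325 @ $18 = $6,966
Difference = |$5,767 − $6,966| = $1,199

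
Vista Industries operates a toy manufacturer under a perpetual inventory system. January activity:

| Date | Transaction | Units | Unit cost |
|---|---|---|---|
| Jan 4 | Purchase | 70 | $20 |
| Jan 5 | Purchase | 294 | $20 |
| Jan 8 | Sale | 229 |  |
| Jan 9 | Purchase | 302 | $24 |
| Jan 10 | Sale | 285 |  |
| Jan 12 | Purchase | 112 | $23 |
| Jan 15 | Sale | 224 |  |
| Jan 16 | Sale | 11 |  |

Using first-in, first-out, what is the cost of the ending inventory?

Jan 8, 229 sold [FIFO — oldest first]: 70 @ $20 + 159 @ $20 = $4,580
Jan 10, 285 sold [FIFO — oldest first]: 135 @ $20 + 150 @ $24 = $6,300
Jan 15, 224 sold [FIFO — oldest first]: 152 @ $24 + 72 @ $23 = $5,304
Jan 16, 11 sold [FIFO — oldest first]: 11 @ $23 = $253
Total COGS = $4,580 + $6,300 + $5,304 + $253 = $16,437
Ending inventory: 29 @ $23 = $667

Ending inventory = $667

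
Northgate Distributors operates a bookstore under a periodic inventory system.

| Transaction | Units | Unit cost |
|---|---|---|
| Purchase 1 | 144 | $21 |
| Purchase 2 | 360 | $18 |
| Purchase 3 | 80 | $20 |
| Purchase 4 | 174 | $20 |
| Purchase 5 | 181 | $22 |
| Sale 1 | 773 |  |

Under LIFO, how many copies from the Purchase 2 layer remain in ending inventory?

22

Sale 1 (773) [LIFO — newest first]: 181 @ $22 + 174 @ $20 + 80 @ $20 + 338 @ $18 = $15,146
Ending inventory: 144 @ $21 + 22 @ $18 = $3,420
Check: goods available $18,566 = COGS $15,146 + ending $3,420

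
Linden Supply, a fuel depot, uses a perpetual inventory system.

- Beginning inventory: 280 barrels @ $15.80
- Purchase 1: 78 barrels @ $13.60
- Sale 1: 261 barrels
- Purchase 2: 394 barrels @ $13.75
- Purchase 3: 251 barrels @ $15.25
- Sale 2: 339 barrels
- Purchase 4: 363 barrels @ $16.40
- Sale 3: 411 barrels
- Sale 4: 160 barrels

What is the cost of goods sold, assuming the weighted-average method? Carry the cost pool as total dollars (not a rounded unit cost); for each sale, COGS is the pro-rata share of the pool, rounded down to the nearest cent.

COGS = $17,683.99

After Beginning: 280 on hand, pool $4,424.00 (≈ $15.8000 each)
After Purchase 1: 358 on hand, pool $5,484.80 (≈ $15.3207 each)
Sale 1, sell 261: 261/358 × $5,484.80 → $3,998.69
After Purchase 2: 491 on hand, pool $6,903.61 (≈ $14.0603 each)
After Purchase 3: 742 on hand, pool $10,731.36 (≈ $14.4627 each)
Sale 2, sell 339: 339/742 × $10,731.36 → $4,902.87
After Purchase 4: 766 on hand, pool $11,781.69 (≈ $15.3808 each)
Sale 3, sell 411: 411/766 × $11,781.69 → $6,321.50
Sale 4, sell 160: 160/355 × $5,460.19 → $2,460.93
Total COGS = $3,998.69 + $4,902.87 + $6,321.50 + $2,460.93 = $17,683.99
Ending inventory (cost pool remaining) = $2,999.26
Check: goods available $20,683.25 = COGS $17,683.99 + ending $2,999.26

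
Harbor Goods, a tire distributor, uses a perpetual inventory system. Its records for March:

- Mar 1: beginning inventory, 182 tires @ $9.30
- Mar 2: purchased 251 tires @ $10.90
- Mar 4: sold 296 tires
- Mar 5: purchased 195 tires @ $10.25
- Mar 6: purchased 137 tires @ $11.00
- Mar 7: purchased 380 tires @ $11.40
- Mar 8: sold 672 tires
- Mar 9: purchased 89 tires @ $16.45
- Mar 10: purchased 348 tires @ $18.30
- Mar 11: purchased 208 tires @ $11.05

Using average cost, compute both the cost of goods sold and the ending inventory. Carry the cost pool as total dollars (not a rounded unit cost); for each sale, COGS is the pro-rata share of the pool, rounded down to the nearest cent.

COGS = $10,340.11; ending inventory = $12,056.99

After Mar 1: 182 on hand, pool $1,692.60 (≈ $9.3000 each)
After Mar 2: 433 on hand, pool $4,428.50 (≈ $10.2275 each)
Mar 4, sell 296: 296/433 × $4,428.50 → $3,027.33
After Mar 5: 332 on hand, pool $3,399.92 (≈ $10.2407 each)
After Mar 6: 469 on hand, pool $4,906.92 (≈ $10.4625 each)
After Mar 7: 849 on hand, pool $9,238.92 (≈ $10.8821 each)
Mar 8, sell 672: 672/849 × $9,238.92 → $7,312.78
After Mar 9: 266 on hand, pool $3,390.19 (≈ $12.7451 each)
After Mar 10: 614 on hand, pool $9,758.59 (≈ $15.8935 each)
After Mar 11: 822 on hand, pool $12,056.99 (≈ $14.6679 each)
Total COGS = $3,027.33 + $7,312.78 = $10,340.11
Ending inventory (cost pool remaining) = $12,056.99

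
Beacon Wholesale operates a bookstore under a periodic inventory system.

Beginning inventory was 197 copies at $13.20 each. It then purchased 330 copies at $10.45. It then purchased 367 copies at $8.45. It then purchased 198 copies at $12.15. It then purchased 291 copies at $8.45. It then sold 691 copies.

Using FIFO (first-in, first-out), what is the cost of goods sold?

COGS = $7,434.70

Sale 1 (691) [FIFO — oldest first]: 197 @ $13.20 + 330 @ $10.45 + 164 @ $8.45 = $7,434.70
Ending inventory: 203 @ $8.45 + 198 @ $12.15 + 291 @ $8.45 = $6,580.00
Check: goods available $14,014.70 = COGS $7,434.70 + ending $6,580.00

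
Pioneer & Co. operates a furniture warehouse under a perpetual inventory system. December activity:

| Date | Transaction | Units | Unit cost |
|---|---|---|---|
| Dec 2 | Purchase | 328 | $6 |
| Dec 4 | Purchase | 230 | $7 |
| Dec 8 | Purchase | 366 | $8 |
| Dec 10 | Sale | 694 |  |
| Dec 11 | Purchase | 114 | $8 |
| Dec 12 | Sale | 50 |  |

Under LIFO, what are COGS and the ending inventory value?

Dec 10, 694 sold [LIFO — newest first]: 366 @ $8 + 230 @ $7 + 98 @ $6 = $5,126
Dec 12, 50 sold [LIFO — newest first]: 50 @ $8 = $400
Total COGS = $5,126 + $400 = $5,526
Ending inventory: 230 @ $6 + 64 @ $8 = $1,892

COGS = $5,526; ending inventory = $1,892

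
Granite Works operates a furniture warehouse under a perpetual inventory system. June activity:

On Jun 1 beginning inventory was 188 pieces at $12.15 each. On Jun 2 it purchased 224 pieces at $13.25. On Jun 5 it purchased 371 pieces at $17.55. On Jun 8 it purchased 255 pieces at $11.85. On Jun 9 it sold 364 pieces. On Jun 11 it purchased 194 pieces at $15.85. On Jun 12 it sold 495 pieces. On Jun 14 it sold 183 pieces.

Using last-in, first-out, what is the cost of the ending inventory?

Jun 9, 364 sold [LIFO — newest first]: 255 @ $11.85 + 109 @ $17.55 = $4,934.70
Jun 12, 495 sold [LIFO — newest first]: 194 @ $15.85 + 262 @ $17.55 + 39 @ $13.25 = $8,189.75
Jun 14, 183 sold [LIFO — newest first]: 183 @ $13.25 = $2,424.75
Total COGS = $4,934.70 + $8,189.75 + $2,424.75 = $15,549.20
Ending inventory: 188 @ $12.15 + 2 @ $13.25 = $2,310.70

Ending inventory = $2,310.70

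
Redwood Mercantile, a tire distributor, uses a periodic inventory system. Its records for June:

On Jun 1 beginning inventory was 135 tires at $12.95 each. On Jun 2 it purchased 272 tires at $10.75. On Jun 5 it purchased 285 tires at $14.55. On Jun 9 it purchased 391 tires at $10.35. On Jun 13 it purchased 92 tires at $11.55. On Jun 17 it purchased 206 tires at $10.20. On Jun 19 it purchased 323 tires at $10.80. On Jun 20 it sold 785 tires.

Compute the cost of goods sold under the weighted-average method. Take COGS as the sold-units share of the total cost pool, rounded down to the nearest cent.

COGS = $8,991.58

Jun 20, sell 785: 785/1704 × $19,518.05 → $8,991.58
Ending inventory (cost pool remaining) = $10,526.47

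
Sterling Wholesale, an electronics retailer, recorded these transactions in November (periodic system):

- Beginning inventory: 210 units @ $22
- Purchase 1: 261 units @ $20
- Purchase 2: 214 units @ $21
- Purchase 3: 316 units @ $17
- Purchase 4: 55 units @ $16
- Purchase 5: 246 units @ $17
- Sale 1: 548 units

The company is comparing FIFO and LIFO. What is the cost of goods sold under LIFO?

COGS = $9,261

FIFO COGS: 210 @ $22 + 261 @ $20 + 77 @ $21 = $11,457
LIFO COGS: 246 @ $17 + 55 @ $16 + 247 @ $17 = $9,261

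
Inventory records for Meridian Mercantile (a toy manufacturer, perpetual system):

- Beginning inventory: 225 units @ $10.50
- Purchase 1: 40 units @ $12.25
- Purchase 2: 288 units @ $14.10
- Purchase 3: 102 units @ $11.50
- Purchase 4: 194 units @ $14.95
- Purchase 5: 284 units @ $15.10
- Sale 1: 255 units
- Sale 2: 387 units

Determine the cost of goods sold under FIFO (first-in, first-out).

COGS = $7,936.80

Sale 1 (255) [FIFO — oldest first]: 225 @ $10.50 + 30 @ $12.25 = $2,730.00
Sale 2 (387) [FIFO — oldest first]: 10 @ $12.25 + 288 @ $14.10 + 89 @ $11.50 = $5,206.80
Total COGS = $2,730.00 + $5,206.80 = $7,936.80
Ending inventory: 13 @ $11.50 + 194 @ $14.95 + 284 @ $15.10 = $7,338.20
Check: goods available $15,275.00 = COGS $7,936.80 + ending $7,338.20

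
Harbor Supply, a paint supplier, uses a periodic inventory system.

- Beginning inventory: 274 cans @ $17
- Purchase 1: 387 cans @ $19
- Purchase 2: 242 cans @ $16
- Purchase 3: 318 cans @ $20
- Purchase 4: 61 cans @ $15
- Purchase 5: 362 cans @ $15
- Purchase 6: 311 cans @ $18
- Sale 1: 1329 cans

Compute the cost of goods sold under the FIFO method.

Sale 1 (1329) [FIFO — oldest first]: 274 @ $17 + 387 @ $19 + 242 @ $16 + 318 @ $20 + 61 @ $15 + 47 @ $15 = $23,863
Ending inventory: 315 @ $15 + 311 @ $18 = $10,323

COGS = $23,863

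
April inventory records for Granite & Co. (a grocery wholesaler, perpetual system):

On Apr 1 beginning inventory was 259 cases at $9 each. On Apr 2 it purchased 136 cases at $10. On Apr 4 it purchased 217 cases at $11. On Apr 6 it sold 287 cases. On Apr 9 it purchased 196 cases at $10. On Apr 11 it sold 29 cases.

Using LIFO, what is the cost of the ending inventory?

Apr 6, 287 sold [LIFO — newest first]: 217 @ $11 + 70 @ $10 = $3,087
Apr 11, 29 sold [LIFO — newest first]: 29 @ $10 = $290
Total COGS = $3,087 + $290 = $3,377
Ending inventory: 259 @ $9 + 66 @ $10 + 167 @ $10 = $4,661
Check: goods available $8,038 = COGS $3,377 + ending $4,661

Ending inventory = $4,661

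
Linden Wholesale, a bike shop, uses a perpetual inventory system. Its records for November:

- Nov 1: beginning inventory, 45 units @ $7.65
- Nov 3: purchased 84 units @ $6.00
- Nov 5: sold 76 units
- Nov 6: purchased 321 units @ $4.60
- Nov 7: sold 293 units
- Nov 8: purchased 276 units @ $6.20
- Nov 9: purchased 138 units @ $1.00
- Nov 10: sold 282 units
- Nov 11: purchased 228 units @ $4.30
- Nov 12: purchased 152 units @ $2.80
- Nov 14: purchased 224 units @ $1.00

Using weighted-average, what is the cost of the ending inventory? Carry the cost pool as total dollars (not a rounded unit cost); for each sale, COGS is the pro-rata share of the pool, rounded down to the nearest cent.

Ending inventory = $2,595.81

After Nov 1: 45 on hand, pool $344.25 (≈ $7.6500 each)
After Nov 3: 129 on hand, pool $848.25 (≈ $6.5756 each)
Nov 5, sell 76: 76/129 × $848.25 → $499.74
After Nov 6: 374 on hand, pool $1,825.11 (≈ $4.8800 each)
Nov 7, sell 293: 293/374 × $1,825.11 → $1,429.83
After Nov 8: 357 on hand, pool $2,106.48 (≈ $5.9005 each)
After Nov 9: 495 on hand, pool $2,244.48 (≈ $4.5343 each)
Nov 10, sell 282: 282/495 × $2,244.48 → $1,278.67
After Nov 11: 441 on hand, pool $1,946.21 (≈ $4.4132 each)
After Nov 12: 593 on hand, pool $2,371.81 (≈ $3.9997 each)
After Nov 14: 817 on hand, pool $2,595.81 (≈ $3.1772 each)
Total COGS = $499.74 + $1,429.83 + $1,278.67 = $3,208.24
Ending inventory (cost pool remaining) = $2,595.81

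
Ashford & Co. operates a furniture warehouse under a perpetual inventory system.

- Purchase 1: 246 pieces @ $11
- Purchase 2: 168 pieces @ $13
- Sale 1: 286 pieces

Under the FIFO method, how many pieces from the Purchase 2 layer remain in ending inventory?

128

Sale 1 (286) [FIFO — oldest first]: 246 @ $11 + 40 @ $13 = $3,226
Ending inventory: 128 @ $13 = $1,664
Check: goods available $4,890 = COGS $3,226 + ending $1,664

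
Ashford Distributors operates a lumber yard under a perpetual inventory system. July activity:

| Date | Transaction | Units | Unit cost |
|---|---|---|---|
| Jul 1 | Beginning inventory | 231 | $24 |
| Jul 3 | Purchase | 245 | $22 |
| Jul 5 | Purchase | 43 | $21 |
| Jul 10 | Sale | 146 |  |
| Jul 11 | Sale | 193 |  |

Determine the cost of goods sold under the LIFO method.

COGS = $7,517

Jul 10, 146 sold [LIFO — newest first]: 43 @ $21 + 103 @ $22 = $3,169
Jul 11, 193 sold [LIFO — newest first]: 142 @ $22 + 51 @ $24 = $4,348
Total COGS = $3,169 + $4,348 = $7,517
Ending inventory: 180 @ $24 = $4,320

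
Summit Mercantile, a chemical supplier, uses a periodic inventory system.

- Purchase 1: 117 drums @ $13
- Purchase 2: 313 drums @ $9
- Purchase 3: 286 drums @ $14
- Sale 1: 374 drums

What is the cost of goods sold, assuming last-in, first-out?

Sale 1 (374) [LIFO — newest first]: 286 @ $14 + 88 @ $9 = $4,796
Ending inventory: 117 @ $13 + 225 @ $9 = $3,546

COGS = $4,796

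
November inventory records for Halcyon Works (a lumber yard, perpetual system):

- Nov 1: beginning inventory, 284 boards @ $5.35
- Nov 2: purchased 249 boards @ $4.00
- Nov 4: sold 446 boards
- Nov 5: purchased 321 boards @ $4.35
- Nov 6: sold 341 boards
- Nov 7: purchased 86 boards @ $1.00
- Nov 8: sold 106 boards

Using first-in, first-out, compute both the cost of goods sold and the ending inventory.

Nov 4, 446 sold [FIFO — oldest first]: 284 @ $5.35 + 162 @ $4.00 = $2,167.40
Nov 6, 341 sold [FIFO — oldest first]: 87 @ $4.00 + 254 @ $4.35 = $1,452.90
Nov 8, 106 sold [FIFO — oldest first]: 67 @ $4.35 + 39 @ $1.00 = $330.45
Total COGS = $2,167.40 + $1,452.90 + $330.45 = $3,950.75
Ending inventory: 47 @ $1.00 = $47.00
Check: goods available $3,997.75 = COGS $3,950.75 + ending $47.00

COGS = $3,950.75; ending inventory = $47.00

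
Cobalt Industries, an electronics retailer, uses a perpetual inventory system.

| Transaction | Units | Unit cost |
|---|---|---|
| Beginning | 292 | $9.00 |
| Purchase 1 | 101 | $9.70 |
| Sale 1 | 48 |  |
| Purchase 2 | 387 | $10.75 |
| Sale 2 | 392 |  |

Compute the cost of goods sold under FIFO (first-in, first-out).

Sale 1 (48) [FIFO — oldest first]: 48 @ $9.00 = $432.00
Sale 2 (392) [FIFO — oldest first]: 244 @ $9.00 + 101 @ $9.70 + 47 @ $10.75 = $3,680.95
Total COGS = $432.00 + $3,680.95 = $4,112.95
Ending inventory: 340 @ $10.75 = $3,655.00

COGS = $4,112.95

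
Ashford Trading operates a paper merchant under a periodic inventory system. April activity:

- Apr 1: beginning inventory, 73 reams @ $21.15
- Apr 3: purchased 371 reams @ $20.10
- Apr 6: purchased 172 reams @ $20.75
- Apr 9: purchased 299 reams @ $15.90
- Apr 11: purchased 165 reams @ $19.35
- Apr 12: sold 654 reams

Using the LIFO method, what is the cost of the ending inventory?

Apr 12, 654 sold [LIFO — newest first]: 165 @ $19.35 + 299 @ $15.90 + 172 @ $20.75 + 18 @ $20.10 = $11,877.65
Ending inventory: 73 @ $21.15 + 353 @ $20.10 = $8,639.25

Ending inventory = $8,639.25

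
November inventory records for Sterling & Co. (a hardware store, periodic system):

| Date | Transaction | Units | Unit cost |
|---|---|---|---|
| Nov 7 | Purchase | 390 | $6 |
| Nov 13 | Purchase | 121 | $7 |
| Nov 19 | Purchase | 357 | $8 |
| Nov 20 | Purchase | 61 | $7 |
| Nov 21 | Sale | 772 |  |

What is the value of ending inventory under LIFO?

Ending inventory = $942

Nov 21, 772 sold [LIFO — newest first]: 61 @ $7 + 357 @ $8 + 121 @ $7 + 233 @ $6 = $5,528
Ending inventory: 157 @ $6 = $942
Check: goods available $6,470 = COGS $5,528 + ending $942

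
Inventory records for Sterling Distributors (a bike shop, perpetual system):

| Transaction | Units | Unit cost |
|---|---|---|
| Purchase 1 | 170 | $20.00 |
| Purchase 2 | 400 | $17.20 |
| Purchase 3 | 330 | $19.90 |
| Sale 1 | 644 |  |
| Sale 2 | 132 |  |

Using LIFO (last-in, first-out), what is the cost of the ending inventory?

Sale 1 (644) [LIFO — newest first]: 330 @ $19.90 + 314 @ $17.20 = $11,967.80
Sale 2 (132) [LIFO — newest first]: 86 @ $17.20 + 46 @ $20.00 = $2,399.20
Total COGS = $11,967.80 + $2,399.20 = $14,367.00
Ending inventory: 124 @ $20.00 = $2,480.00

Ending inventory = $2,480.00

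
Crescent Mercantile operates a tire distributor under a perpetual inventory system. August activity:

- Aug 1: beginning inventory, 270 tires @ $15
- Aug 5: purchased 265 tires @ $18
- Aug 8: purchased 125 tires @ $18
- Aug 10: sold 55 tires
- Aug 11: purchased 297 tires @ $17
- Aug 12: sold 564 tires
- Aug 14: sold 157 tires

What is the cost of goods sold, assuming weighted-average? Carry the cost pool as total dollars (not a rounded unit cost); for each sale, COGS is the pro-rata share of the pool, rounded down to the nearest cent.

After Aug 1: 270 on hand, pool $4,050.00 (≈ $15.0000 each)
After Aug 5: 535 on hand, pool $8,820.00 (≈ $16.4860 each)
After Aug 8: 660 on hand, pool $11,070.00 (≈ $16.7727 each)
Aug 10, sell 55: 55/660 × $11,070.00 → $922.50
After Aug 11: 902 on hand, pool $15,196.50 (≈ $16.8476 each)
Aug 12, sell 564: 564/902 × $15,196.50 → $9,502.02
Aug 14, sell 157: 157/338 × $5,694.48 → $2,645.06
Total COGS = $922.50 + $9,502.02 + $2,645.06 = $13,069.58
Ending inventory (cost pool remaining) = $3,049.42

COGS = $13,069.58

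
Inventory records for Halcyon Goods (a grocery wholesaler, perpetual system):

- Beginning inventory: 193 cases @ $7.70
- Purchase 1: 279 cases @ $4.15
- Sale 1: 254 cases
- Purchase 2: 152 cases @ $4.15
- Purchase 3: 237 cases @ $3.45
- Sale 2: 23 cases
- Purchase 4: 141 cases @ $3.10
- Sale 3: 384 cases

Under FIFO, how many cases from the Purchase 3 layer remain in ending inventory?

Sale 1 (254) [FIFO — oldest first]: 193 @ $7.70 + 61 @ $4.15 = $1,739.25
Sale 2 (23) [FIFO — oldest first]: 23 @ $4.15 = $95.45
Sale 3 (384) [FIFO — oldest first]: 195 @ $4.15 + 152 @ $4.15 + 37 @ $3.45 = $1,567.70
Total COGS = $1,739.25 + $95.45 + $1,567.70 = $3,402.40
Ending inventory: 200 @ $3.45 + 141 @ $3.10 = $1,127.10

200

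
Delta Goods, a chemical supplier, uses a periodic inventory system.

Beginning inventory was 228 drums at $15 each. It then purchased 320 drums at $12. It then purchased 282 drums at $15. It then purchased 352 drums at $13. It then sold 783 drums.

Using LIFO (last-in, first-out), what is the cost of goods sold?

Sale 1 (783) [LIFO — newest first]: 352 @ $13 + 282 @ $15 + 149 @ $12 = $10,594
Ending inventory: 228 @ $15 + 171 @ $12 = $5,472

COGS = $10,594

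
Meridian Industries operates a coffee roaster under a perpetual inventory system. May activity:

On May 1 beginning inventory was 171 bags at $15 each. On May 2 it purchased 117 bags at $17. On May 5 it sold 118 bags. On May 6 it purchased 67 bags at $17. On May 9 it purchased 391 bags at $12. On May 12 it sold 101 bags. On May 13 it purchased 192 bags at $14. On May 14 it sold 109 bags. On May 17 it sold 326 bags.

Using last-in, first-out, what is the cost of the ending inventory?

May 5, 118 sold [LIFO — newest first]: 117 @ $17 + 1 @ $15 = $2,004
May 12, 101 sold [LIFO — newest first]: 101 @ $12 = $1,212
May 14, 109 sold [LIFO — newest first]: 109 @ $14 = $1,526
May 17, 326 sold [LIFO — newest first]: 83 @ $14 + 243 @ $12 = $4,078
Total COGS = $2,004 + $1,212 + $1,526 + $4,078 = $8,820
Ending inventory: 170 @ $15 + 67 @ $17 + 47 @ $12 = $4,253
Check: goods available $13,073 = COGS $8,820 + ending $4,253

Ending inventory = $4,253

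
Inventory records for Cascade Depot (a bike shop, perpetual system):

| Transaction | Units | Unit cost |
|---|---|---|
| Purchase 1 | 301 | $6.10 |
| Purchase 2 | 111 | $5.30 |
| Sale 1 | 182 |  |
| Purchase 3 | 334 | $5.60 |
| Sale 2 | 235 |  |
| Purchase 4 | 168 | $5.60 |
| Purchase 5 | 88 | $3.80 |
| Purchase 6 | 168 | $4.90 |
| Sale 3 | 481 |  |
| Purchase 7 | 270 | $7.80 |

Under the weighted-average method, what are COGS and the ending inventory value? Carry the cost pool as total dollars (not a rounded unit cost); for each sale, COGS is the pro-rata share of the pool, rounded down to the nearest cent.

COGS = $4,955.90; ending inventory = $3,543.30

After Purchase 1: 301 on hand, pool $1,836.10 (≈ $6.1000 each)
After Purchase 2: 412 on hand, pool $2,424.40 (≈ $5.8845 each)
Sale 1, sell 182: 182/412 × $2,424.40 → $1,070.97
After Purchase 3: 564 on hand, pool $3,223.83 (≈ $5.7160 each)
Sale 2, sell 235: 235/564 × $3,223.83 → $1,343.26
After Purchase 4: 497 on hand, pool $2,821.37 (≈ $5.6768 each)
After Purchase 5: 585 on hand, pool $3,155.77 (≈ $5.3945 each)
After Purchase 6: 753 on hand, pool $3,978.97 (≈ $5.2842 each)
Sale 3, sell 481: 481/753 × $3,978.97 → $2,541.67
After Purchase 7: 542 on hand, pool $3,543.30 (≈ $6.5375 each)
Total COGS = $1,070.97 + $1,343.26 + $2,541.67 = $4,955.90
Ending inventory (cost pool remaining) = $3,543.30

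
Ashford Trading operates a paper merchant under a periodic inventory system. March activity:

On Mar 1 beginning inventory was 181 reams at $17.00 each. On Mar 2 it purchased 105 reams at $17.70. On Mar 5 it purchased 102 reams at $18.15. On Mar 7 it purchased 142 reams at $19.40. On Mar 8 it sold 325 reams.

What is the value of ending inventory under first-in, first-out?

Ending inventory = $3,898.25

Mar 8, 325 sold [FIFO — oldest first]: 181 @ $17.00 + 105 @ $17.70 + 39 @ $18.15 = $5,643.35
Ending inventory: 63 @ $18.15 + 142 @ $19.40 = $3,898.25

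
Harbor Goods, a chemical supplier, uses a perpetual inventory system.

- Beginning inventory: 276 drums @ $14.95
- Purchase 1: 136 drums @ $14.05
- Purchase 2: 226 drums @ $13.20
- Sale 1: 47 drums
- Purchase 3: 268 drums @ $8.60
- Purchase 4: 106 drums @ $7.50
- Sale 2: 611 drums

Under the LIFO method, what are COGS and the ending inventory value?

COGS = $6,897.90; ending inventory = $5,222.10

Sale 1 (47) [LIFO — newest first]: 47 @ $13.20 = $620.40
Sale 2 (611) [LIFO — newest first]: 106 @ $7.50 + 268 @ $8.60 + 179 @ $13.20 + 58 @ $14.05 = $6,277.50
Total COGS = $620.40 + $6,277.50 = $6,897.90
Ending inventory: 276 @ $14.95 + 78 @ $14.05 = $5,222.10
Check: goods available $12,120.00 = COGS $6,897.90 + ending $5,222.10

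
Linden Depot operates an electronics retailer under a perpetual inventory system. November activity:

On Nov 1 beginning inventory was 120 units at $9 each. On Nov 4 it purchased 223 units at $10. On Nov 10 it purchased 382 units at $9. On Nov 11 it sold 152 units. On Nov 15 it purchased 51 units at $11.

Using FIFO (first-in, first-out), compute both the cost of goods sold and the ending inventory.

Nov 11, 152 sold [FIFO — oldest first]: 120 @ $9 + 32 @ $10 = $1,400
Ending inventory: 191 @ $10 + 382 @ $9 + 51 @ $11 = $5,909

COGS = $1,400; ending inventory = $5,909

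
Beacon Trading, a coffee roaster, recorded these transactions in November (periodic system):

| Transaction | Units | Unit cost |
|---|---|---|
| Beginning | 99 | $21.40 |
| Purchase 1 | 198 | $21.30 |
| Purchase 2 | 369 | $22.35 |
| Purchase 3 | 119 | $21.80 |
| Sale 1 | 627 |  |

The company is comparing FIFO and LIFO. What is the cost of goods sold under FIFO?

COGS = $13,711.50

FIFO COGS: 99 @ $21.40 + 198 @ $21.30 + 330 @ $22.35 = $13,711.50
LIFO COGS: 119 @ $21.80 + 369 @ $22.35 + 139 @ $21.30 = $13,802.05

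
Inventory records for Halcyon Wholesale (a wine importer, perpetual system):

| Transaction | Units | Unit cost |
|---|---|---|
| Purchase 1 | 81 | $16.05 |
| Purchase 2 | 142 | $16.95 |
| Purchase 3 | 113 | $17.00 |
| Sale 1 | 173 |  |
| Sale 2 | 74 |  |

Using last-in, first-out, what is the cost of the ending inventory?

Sale 1 (173) [LIFO — newest first]: 113 @ $17.00 + 60 @ $16.95 = $2,938.00
Sale 2 (74) [LIFO — newest first]: 74 @ $16.95 = $1,254.30
Total COGS = $2,938.00 + $1,254.30 = $4,192.30
Ending inventory: 81 @ $16.05 + 8 @ $16.95 = $1,435.65

Ending inventory = $1,435.65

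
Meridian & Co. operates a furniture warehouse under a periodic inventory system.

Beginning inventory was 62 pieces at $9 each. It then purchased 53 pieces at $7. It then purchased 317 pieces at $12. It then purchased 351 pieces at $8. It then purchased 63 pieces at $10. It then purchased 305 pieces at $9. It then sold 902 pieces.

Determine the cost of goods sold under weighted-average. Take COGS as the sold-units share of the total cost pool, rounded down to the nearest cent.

Sale 1, sell 902: 902/1151 × $10,916.00 → $8,554.50
Ending inventory (cost pool remaining) = $2,361.50
Check: goods available $10,916.00 = COGS $8,554.50 + ending $2,361.50

COGS = $8,554.50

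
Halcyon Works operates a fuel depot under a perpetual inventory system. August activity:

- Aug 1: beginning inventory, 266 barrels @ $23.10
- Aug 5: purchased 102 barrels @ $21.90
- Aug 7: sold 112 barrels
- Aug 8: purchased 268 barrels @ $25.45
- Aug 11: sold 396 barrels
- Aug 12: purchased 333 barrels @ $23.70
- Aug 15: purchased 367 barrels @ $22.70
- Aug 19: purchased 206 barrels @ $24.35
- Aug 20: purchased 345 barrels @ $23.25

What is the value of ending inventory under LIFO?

Ending inventory = $32,217.15

Aug 7, 112 sold [LIFO — newest first]: 102 @ $21.90 + 10 @ $23.10 = $2,464.80
Aug 11, 396 sold [LIFO — newest first]: 268 @ $25.45 + 128 @ $23.10 = $9,777.40
Total COGS = $2,464.80 + $9,777.40 = $12,242.20
Ending inventory: 128 @ $23.10 + 333 @ $23.70 + 367 @ $22.70 + 206 @ $24.35 + 345 @ $23.25 = $32,217.15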